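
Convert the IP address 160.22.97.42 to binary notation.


160 = 10100000
22 = 00010110
97 = 01100001
42 = 00101010
Binary: 10100000.00010110.01100001.00101010


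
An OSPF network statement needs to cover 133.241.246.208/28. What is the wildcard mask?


Subnet mask: 255.255.255.240
Wildcard = 255.255.255.255 - subnet mask
255 - 255 = 0
255 - 255 = 0
255 - 255 = 0
255 - 240 = 15
Wildcard: 0.0.0.15


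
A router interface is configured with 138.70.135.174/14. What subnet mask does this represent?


/14 means 14 network bits, 18 host bits
Binary: 11111111111111000000000000000000
Mask: 255.252.0.0


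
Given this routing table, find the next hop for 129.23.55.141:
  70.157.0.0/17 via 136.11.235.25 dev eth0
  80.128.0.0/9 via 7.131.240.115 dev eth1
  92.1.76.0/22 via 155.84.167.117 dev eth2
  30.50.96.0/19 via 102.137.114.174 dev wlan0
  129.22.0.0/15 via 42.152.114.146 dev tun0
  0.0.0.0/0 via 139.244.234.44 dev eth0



Longest prefix match for 129.23.55.141:
  /17 70.157.0.0: no
  /9 80.128.0.0: no
  /22 92.1.76.0: no
  /19 30.50.96.0: no
  /15 129.22.0.0: MATCH
  /0 0.0.0.0: MATCH
Selected: next-hop 42.152.114.146 via tun0 (matched /15)


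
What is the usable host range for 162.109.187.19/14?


Network: 162.108.0.0
Broadcast: 162.111.255.255
First usable = network + 1
Last usable = broadcast - 1
Range: 162.108.0.1 to 162.111.255.254


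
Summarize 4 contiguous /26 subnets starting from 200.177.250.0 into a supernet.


Original prefix: /26
Number of subnets: 4 = 2^2
New prefix = 26 - 2 = 24
Supernet: 200.177.250.0/24


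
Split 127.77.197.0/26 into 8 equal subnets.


New prefix = 26 + 3 = 29
Each subnet has 8 addresses
  127.77.197.0/29
  127.77.197.8/29
  127.77.197.16/29
  127.77.197.24/29
  127.77.197.32/29
  127.77.197.40/29
  127.77.197.48/29
  127.77.197.56/29
Subnets: 127.77.197.0/29, 127.77.197.8/29, 127.77.197.16/29, 127.77.197.24/29, 127.77.197.32/29, 127.77.197.40/29, 127.77.197.48/29, 127.77.197.56/29


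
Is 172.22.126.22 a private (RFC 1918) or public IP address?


RFC 1918 private ranges:
  10.0.0.0/8 (10.0.0.0 - 10.255.255.255)
  172.16.0.0/12 (172.16.0.0 - 172.31.255.255)
  192.168.0.0/16 (192.168.0.0 - 192.168.255.255)
Private (in 172.16.0.0/12)


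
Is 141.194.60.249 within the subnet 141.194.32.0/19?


Subnet network: 141.194.32.0
Test IP AND mask: 141.194.32.0
Yes, 141.194.60.249 is in 141.194.32.0/19


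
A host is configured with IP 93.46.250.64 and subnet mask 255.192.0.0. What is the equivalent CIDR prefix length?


Binary: 11111111.11000000.00000000.00000000
Count leading 1s
Prefix: /10


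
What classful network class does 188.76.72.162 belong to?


First octet: 188
Binary: 10111100
10xxxxxx -> Class B (128-191)
Class B, default mask 255.255.0.0 (/16)


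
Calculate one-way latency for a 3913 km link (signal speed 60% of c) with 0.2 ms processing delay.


Speed = 0.6 * 3e5 km/s = 180000 km/s
Propagation delay = 3913 / 180000 = 0.0217 s = 21.7389 ms
Processing delay = 0.2 ms
Total one-way latency = 21.9389 ms


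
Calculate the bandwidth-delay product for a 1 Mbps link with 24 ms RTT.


BDP = bandwidth * RTT
= 1 Mbps * 24 ms
= 1 * 1e6 * 24 / 1000 bits
= 24000 bits
= 3000 bytes
= 2.9297 KB
BDP = 24000 bits (3000 bytes)


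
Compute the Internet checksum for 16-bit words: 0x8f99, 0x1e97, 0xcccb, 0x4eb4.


Sum all words (with carry folding):
+ 0x8f99 = 0x8f99
+ 0x1e97 = 0xae30
+ 0xcccb = 0x7afc
+ 0x4eb4 = 0xc9b0
One's complement: ~0xc9b0
Checksum = 0x364f


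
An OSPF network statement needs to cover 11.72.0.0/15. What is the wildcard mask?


Subnet mask: 255.254.0.0
Wildcard = 255.255.255.255 - subnet mask
255 - 255 = 0
255 - 254 = 1
255 - 0 = 255
255 - 0 = 255
Wildcard: 0.1.255.255


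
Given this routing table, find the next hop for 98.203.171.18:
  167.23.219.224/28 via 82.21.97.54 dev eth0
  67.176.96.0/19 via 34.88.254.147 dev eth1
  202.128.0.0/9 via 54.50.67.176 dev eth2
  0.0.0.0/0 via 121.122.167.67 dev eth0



Longest prefix match for 98.203.171.18:
  /28 167.23.219.224: no
  /19 67.176.96.0: no
  /9 202.128.0.0: no
  /0 0.0.0.0: MATCH
Selected: next-hop 121.122.167.67 via eth0 (matched /0)


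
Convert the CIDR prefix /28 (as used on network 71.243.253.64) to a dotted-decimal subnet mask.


/28 means 28 network bits, 4 host bits
Binary: 11111111111111111111111111110000
Mask: 255.255.255.240


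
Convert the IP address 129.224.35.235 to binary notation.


129 = 10000001
224 = 11100000
35 = 00100011
235 = 11101011
Binary: 10000001.11100000.00100011.11101011


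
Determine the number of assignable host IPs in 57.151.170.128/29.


Host bits = 32 - 29 = 3
Total addresses = 2^3 = 8
Usable = total - 2 (network and broadcast)
Usable hosts: 6


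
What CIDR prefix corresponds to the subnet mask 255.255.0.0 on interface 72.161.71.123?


Binary: 11111111.11111111.00000000.00000000
Count leading 1s
Prefix: /16


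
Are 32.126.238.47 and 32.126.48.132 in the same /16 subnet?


Mask: 255.255.0.0
32.126.238.47 AND mask = 32.126.0.0
32.126.48.132 AND mask = 32.126.0.0
Yes, same subnet (32.126.0.0)


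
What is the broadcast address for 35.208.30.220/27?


Network: 35.208.30.192/27
Host bits = 5
Set all host bits to 1:
Broadcast: 35.208.30.223


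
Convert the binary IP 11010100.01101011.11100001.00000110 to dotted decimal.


11010100 = 212
01101011 = 107
11100001 = 225
00000110 = 6
IP: 212.107.225.6


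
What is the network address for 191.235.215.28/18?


IP:   10111111.11101011.11010111.00011100
Mask: 11111111.11111111.11000000.00000000
AND operation:
Net:  10111111.11101011.11000000.00000000
Network: 191.235.192.0/18


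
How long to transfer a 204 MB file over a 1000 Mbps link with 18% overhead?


Effective throughput = 1000 * (1 - 18/100) = 820.0 Mbps
File size in Mb = 204 * 8 = 1632 Mb
Time = 1632 / 820.0
Time = 1.9902 seconds


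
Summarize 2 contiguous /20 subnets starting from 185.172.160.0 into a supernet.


Original prefix: /20
Number of subnets: 2 = 2^1
New prefix = 20 - 1 = 19
Supernet: 185.172.160.0/19


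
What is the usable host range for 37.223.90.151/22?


Network: 37.223.88.0
Broadcast: 37.223.91.255
First usable = network + 1
Last usable = broadcast - 1
Range: 37.223.88.1 to 37.223.91.254


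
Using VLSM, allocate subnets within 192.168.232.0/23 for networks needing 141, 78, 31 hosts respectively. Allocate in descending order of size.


141 hosts -> /24 (254 usable): 192.168.232.0/24
78 hosts -> /25 (126 usable): 192.168.233.0/25
31 hosts -> /26 (62 usable): 192.168.233.128/26
Allocation: 192.168.232.0/24 (141 hosts, 254 usable); 192.168.233.0/25 (78 hosts, 126 usable); 192.168.233.128/26 (31 hosts, 62 usable)


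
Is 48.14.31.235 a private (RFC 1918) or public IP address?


RFC 1918 private ranges:
  10.0.0.0/8 (10.0.0.0 - 10.255.255.255)
  172.16.0.0/12 (172.16.0.0 - 172.31.255.255)
  192.168.0.0/16 (192.168.0.0 - 192.168.255.255)
Public (not in any RFC 1918 range)


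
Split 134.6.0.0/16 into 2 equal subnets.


New prefix = 16 + 1 = 17
Each subnet has 32768 addresses
  134.6.0.0/17
  134.6.128.0/17
Subnets: 134.6.0.0/17, 134.6.128.0/17


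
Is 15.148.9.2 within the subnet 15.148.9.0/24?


Subnet network: 15.148.9.0
Test IP AND mask: 15.148.9.0
Yes, 15.148.9.2 is in 15.148.9.0/24


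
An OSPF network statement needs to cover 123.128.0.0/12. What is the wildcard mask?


Subnet mask: 255.240.0.0
Wildcard = 255.255.255.255 - subnet mask
255 - 255 = 0
255 - 240 = 15
255 - 0 = 255
255 - 0 = 255
Wildcard: 0.15.255.255


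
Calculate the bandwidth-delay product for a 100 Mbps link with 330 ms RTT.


BDP = bandwidth * RTT
= 100 Mbps * 330 ms
= 100 * 1e6 * 330 / 1000 bits
= 33000000 bits
= 4125000 bytes
= 4028.3203 KB
BDP = 33000000 bits (4125000 bytes)


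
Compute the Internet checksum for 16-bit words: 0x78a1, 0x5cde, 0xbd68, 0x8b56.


Sum all words (with carry folding):
+ 0x78a1 = 0x78a1
+ 0x5cde = 0xd57f
+ 0xbd68 = 0x92e8
+ 0x8b56 = 0x1e3f
One's complement: ~0x1e3f
Checksum = 0xe1c0


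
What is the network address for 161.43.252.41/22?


IP:   10100001.00101011.11111100.00101001
Mask: 11111111.11111111.11111100.00000000
AND operation:
Net:  10100001.00101011.11111100.00000000
Network: 161.43.252.0/22


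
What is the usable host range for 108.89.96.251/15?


Network: 108.88.0.0
Broadcast: 108.89.255.255
First usable = network + 1
Last usable = broadcast - 1
Range: 108.88.0.1 to 108.89.255.254


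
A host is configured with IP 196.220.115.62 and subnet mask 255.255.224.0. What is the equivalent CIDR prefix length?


Binary: 11111111.11111111.11100000.00000000
Count leading 1s
Prefix: /19


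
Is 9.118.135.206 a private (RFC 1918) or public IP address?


RFC 1918 private ranges:
  10.0.0.0/8 (10.0.0.0 - 10.255.255.255)
  172.16.0.0/12 (172.16.0.0 - 172.31.255.255)
  192.168.0.0/16 (192.168.0.0 - 192.168.255.255)
Public (not in any RFC 1918 range)


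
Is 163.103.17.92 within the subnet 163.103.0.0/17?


Subnet network: 163.103.0.0
Test IP AND mask: 163.103.0.0
Yes, 163.103.17.92 is in 163.103.0.0/17


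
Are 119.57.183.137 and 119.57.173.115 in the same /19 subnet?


Mask: 255.255.224.0
119.57.183.137 AND mask = 119.57.160.0
119.57.173.115 AND mask = 119.57.160.0
Yes, same subnet (119.57.160.0)


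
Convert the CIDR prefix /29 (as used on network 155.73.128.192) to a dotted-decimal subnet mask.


/29 means 29 network bits, 3 host bits
Binary: 11111111111111111111111111111000
Mask: 255.255.255.248


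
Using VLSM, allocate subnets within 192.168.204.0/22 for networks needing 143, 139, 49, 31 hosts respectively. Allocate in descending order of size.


143 hosts -> /24 (254 usable): 192.168.204.0/24
139 hosts -> /24 (254 usable): 192.168.205.0/24
49 hosts -> /26 (62 usable): 192.168.206.0/26
31 hosts -> /26 (62 usable): 192.168.206.64/26
Allocation: 192.168.204.0/24 (143 hosts, 254 usable); 192.168.205.0/24 (139 hosts, 254 usable); 192.168.206.0/26 (49 hosts, 62 usable); 192.168.206.64/26 (31 hosts, 62 usable)


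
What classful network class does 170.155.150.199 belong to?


First octet: 170
Binary: 10101010
10xxxxxx -> Class B (128-191)
Class B, default mask 255.255.0.0 (/16)


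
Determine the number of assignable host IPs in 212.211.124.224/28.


Host bits = 32 - 28 = 4
Total addresses = 2^4 = 16
Usable = total - 2 (network and broadcast)
Usable hosts: 14


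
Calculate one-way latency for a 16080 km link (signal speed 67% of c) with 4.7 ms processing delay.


Speed = 0.67 * 3e5 km/s = 201000 km/s
Propagation delay = 16080 / 201000 = 0.08 s = 80 ms
Processing delay = 4.7 ms
Total one-way latency = 84.7 ms


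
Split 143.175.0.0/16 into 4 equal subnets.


New prefix = 16 + 2 = 18
Each subnet has 16384 addresses
  143.175.0.0/18
  143.175.64.0/18
  143.175.128.0/18
  143.175.192.0/18
Subnets: 143.175.0.0/18, 143.175.64.0/18, 143.175.128.0/18, 143.175.192.0/18


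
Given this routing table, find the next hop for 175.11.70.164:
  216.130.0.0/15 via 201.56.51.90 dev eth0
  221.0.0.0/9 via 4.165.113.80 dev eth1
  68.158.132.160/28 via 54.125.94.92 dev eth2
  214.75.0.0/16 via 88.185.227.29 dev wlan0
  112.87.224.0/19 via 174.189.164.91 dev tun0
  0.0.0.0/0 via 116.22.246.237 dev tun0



Longest prefix match for 175.11.70.164:
  /15 216.130.0.0: no
  /9 221.0.0.0: no
  /28 68.158.132.160: no
  /16 214.75.0.0: no
  /19 112.87.224.0: no
  /0 0.0.0.0: MATCH
Selected: next-hop 116.22.246.237 via tun0 (matched /0)


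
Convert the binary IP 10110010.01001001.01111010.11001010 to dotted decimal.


10110010 = 178
01001001 = 73
01111010 = 122
11001010 = 202
IP: 178.73.122.202


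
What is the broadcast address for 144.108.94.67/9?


Network: 144.0.0.0/9
Host bits = 23
Set all host bits to 1:
Broadcast: 144.127.255.255


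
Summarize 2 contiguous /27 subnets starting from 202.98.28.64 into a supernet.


Original prefix: /27
Number of subnets: 2 = 2^1
New prefix = 27 - 1 = 26
Supernet: 202.98.28.64/26


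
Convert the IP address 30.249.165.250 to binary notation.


30 = 00011110
249 = 11111001
165 = 10100101
250 = 11111010
Binary: 00011110.11111001.10100101.11111010


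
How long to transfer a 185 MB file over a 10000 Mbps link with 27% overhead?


Effective throughput = 10000 * (1 - 27/100) = 7300 Mbps
File size in Mb = 185 * 8 = 1480 Mb
Time = 1480 / 7300
Time = 0.2027 seconds


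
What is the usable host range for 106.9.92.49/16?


Network: 106.9.0.0
Broadcast: 106.9.255.255
First usable = network + 1
Last usable = broadcast - 1
Range: 106.9.0.1 to 106.9.255.254


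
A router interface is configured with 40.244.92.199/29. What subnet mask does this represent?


/29 means 29 network bits, 3 host bits
Binary: 11111111111111111111111111111000
Mask: 255.255.255.248


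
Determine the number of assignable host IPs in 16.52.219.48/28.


Host bits = 32 - 28 = 4
Total addresses = 2^4 = 16
Usable = total - 2 (network and broadcast)
Usable hosts: 14


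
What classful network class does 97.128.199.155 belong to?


First octet: 97
Binary: 01100001
0xxxxxxx -> Class A (1-126)
Class A, default mask 255.0.0.0 (/8)


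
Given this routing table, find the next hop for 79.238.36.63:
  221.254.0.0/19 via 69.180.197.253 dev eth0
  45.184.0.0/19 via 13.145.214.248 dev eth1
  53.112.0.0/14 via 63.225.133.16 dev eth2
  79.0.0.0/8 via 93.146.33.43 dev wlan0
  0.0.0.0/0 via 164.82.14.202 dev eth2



Longest prefix match for 79.238.36.63:
  /19 221.254.0.0: no
  /19 45.184.0.0: no
  /14 53.112.0.0: no
  /8 79.0.0.0: MATCH
  /0 0.0.0.0: MATCH
Selected: next-hop 93.146.33.43 via wlan0 (matched /8)


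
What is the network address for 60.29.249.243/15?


IP:   00111100.00011101.11111001.11110011
Mask: 11111111.11111110.00000000.00000000
AND operation:
Net:  00111100.00011100.00000000.00000000
Network: 60.28.0.0/15


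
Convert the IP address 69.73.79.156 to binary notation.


69 = 01000101
73 = 01001001
79 = 01001111
156 = 10011100
Binary: 01000101.01001001.01001111.10011100


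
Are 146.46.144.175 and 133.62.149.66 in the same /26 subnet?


Mask: 255.255.255.192
146.46.144.175 AND mask = 146.46.144.128
133.62.149.66 AND mask = 133.62.149.64
No, different subnets (146.46.144.128 vs 133.62.149.64)


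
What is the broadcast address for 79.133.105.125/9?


Network: 79.128.0.0/9
Host bits = 23
Set all host bits to 1:
Broadcast: 79.255.255.255


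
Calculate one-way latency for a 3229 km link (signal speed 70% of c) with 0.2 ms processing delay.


Speed = 0.7 * 3e5 km/s = 210000 km/s
Propagation delay = 3229 / 210000 = 0.0154 s = 15.3762 ms
Processing delay = 0.2 ms
Total one-way latency = 15.5762 ms


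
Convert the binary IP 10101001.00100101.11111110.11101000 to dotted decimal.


10101001 = 169
00100101 = 37
11111110 = 254
11101000 = 232
IP: 169.37.254.232


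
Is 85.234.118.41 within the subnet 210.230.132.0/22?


Subnet network: 210.230.132.0
Test IP AND mask: 85.234.116.0
No, 85.234.118.41 is not in 210.230.132.0/22


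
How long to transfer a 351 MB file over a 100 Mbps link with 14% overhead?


Effective throughput = 100 * (1 - 14/100) = 86 Mbps
File size in Mb = 351 * 8 = 2808 Mb
Time = 2808 / 86
Time = 32.6512 seconds


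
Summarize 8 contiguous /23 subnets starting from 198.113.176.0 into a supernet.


Original prefix: /23
Number of subnets: 8 = 2^3
New prefix = 23 - 3 = 20
Supernet: 198.113.176.0/20


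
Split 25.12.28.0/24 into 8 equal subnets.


New prefix = 24 + 3 = 27
Each subnet has 32 addresses
  25.12.28.0/27
  25.12.28.32/27
  25.12.28.64/27
  25.12.28.96/27
  25.12.28.128/27
  25.12.28.160/27
  25.12.28.192/27
  25.12.28.224/27
Subnets: 25.12.28.0/27, 25.12.28.32/27, 25.12.28.64/27, 25.12.28.96/27, 25.12.28.128/27, 25.12.28.160/27, 25.12.28.192/27, 25.12.28.224/27


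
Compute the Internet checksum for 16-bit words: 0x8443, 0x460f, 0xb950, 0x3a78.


Sum all words (with carry folding):
+ 0x8443 = 0x8443
+ 0x460f = 0xca52
+ 0xb950 = 0x83a3
+ 0x3a78 = 0xbe1b
One's complement: ~0xbe1b
Checksum = 0x41e4


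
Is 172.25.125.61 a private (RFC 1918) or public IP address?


RFC 1918 private ranges:
  10.0.0.0/8 (10.0.0.0 - 10.255.255.255)
  172.16.0.0/12 (172.16.0.0 - 172.31.255.255)
  192.168.0.0/16 (192.168.0.0 - 192.168.255.255)
Private (in 172.16.0.0/12)


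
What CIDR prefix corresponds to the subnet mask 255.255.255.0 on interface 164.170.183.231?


Binary: 11111111.11111111.11111111.00000000
Count leading 1s
Prefix: /24


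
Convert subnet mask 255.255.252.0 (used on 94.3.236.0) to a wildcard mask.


Subnet mask: 255.255.252.0
Wildcard = 255.255.255.255 - subnet mask
255 - 255 = 0
255 - 255 = 0
255 - 252 = 3
255 - 0 = 255
Wildcard: 0.0.3.255


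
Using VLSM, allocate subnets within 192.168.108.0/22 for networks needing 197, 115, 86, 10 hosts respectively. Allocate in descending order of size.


197 hosts -> /24 (254 usable): 192.168.108.0/24
115 hosts -> /25 (126 usable): 192.168.109.0/25
86 hosts -> /25 (126 usable): 192.168.109.128/25
10 hosts -> /28 (14 usable): 192.168.110.0/28
Allocation: 192.168.108.0/24 (197 hosts, 254 usable); 192.168.109.0/25 (115 hosts, 126 usable); 192.168.109.128/25 (86 hosts, 126 usable); 192.168.110.0/28 (10 hosts, 14 usable)


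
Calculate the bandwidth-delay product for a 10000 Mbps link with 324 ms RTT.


BDP = bandwidth * RTT
= 10000 Mbps * 324 ms
= 10000 * 1e6 * 324 / 1000 bits
= 3240000000 bits
= 405000000 bytes
= 395507.8125 KB
BDP = 3240000000 bits (405000000 bytes)


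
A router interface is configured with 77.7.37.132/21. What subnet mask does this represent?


/21 means 21 network bits, 11 host bits
Binary: 11111111111111111111100000000000
Mask: 255.255.248.0


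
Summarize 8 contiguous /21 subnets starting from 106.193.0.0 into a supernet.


Original prefix: /21
Number of subnets: 8 = 2^3
New prefix = 21 - 3 = 18
Supernet: 106.193.0.0/18


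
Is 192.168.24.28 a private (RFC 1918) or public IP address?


RFC 1918 private ranges:
  10.0.0.0/8 (10.0.0.0 - 10.255.255.255)
  172.16.0.0/12 (172.16.0.0 - 172.31.255.255)
  192.168.0.0/16 (192.168.0.0 - 192.168.255.255)
Private (in 192.168.0.0/16)


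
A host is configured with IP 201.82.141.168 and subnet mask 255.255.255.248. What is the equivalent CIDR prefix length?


Binary: 11111111.11111111.11111111.11111000
Count leading 1s
Prefix: /29


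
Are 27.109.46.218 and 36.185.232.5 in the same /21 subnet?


Mask: 255.255.248.0
27.109.46.218 AND mask = 27.109.40.0
36.185.232.5 AND mask = 36.185.232.0
No, different subnets (27.109.40.0 vs 36.185.232.0)


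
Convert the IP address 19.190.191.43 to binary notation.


19 = 00010011
190 = 10111110
191 = 10111111
43 = 00101011
Binary: 00010011.10111110.10111111.00101011


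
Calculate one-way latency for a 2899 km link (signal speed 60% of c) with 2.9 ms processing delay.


Speed = 0.6 * 3e5 km/s = 180000 km/s
Propagation delay = 2899 / 180000 = 0.0161 s = 16.1056 ms
Processing delay = 2.9 ms
Total one-way latency = 19.0056 ms


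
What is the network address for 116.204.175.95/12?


IP:   01110100.11001100.10101111.01011111
Mask: 11111111.11110000.00000000.00000000
AND operation:
Net:  01110100.11000000.00000000.00000000
Network: 116.192.0.0/12


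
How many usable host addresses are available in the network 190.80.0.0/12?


Host bits = 32 - 12 = 20
Total addresses = 2^20 = 1048576
Usable = total - 2 (network and broadcast)
Usable hosts: 1048574


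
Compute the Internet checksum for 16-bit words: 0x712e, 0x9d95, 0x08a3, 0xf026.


Sum all words (with carry folding):
+ 0x712e = 0x712e
+ 0x9d95 = 0x0ec4
+ 0x08a3 = 0x1767
+ 0xf026 = 0x078e
One's complement: ~0x078e
Checksum = 0xf871


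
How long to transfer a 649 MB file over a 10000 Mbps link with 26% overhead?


Effective throughput = 10000 * (1 - 26/100) = 7400 Mbps
File size in Mb = 649 * 8 = 5192 Mb
Time = 5192 / 7400
Time = 0.7016 seconds


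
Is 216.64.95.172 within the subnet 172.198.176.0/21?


Subnet network: 172.198.176.0
Test IP AND mask: 216.64.88.0
No, 216.64.95.172 is not in 172.198.176.0/21


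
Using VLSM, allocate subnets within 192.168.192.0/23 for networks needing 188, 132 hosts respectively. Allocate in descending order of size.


188 hosts -> /24 (254 usable): 192.168.192.0/24
132 hosts -> /24 (254 usable): 192.168.193.0/24
Allocation: 192.168.192.0/24 (188 hosts, 254 usable); 192.168.193.0/24 (132 hosts, 254 usable)


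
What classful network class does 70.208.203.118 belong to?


First octet: 70
Binary: 01000110
0xxxxxxx -> Class A (1-126)
Class A, default mask 255.0.0.0 (/8)


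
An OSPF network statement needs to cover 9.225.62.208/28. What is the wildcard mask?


Subnet mask: 255.255.255.240
Wildcard = 255.255.255.255 - subnet mask
255 - 255 = 0
255 - 255 = 0
255 - 255 = 0
255 - 240 = 15
Wildcard: 0.0.0.15


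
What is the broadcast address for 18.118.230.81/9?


Network: 18.0.0.0/9
Host bits = 23
Set all host bits to 1:
Broadcast: 18.127.255.255


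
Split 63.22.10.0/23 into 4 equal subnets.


New prefix = 23 + 2 = 25
Each subnet has 128 addresses
  63.22.10.0/25
  63.22.10.128/25
  63.22.11.0/25
  63.22.11.128/25
Subnets: 63.22.10.0/25, 63.22.10.128/25, 63.22.11.0/25, 63.22.11.128/25


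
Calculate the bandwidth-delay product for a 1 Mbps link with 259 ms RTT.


BDP = bandwidth * RTT
= 1 Mbps * 259 ms
= 1 * 1e6 * 259 / 1000 bits
= 259000 bits
= 32375 bytes
= 31.6162 KB
BDP = 259000 bits (32375 bytes)


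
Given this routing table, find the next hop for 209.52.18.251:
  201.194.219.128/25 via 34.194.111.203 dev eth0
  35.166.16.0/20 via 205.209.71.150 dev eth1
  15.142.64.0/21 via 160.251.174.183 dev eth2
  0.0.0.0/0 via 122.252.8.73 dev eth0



Longest prefix match for 209.52.18.251:
  /25 201.194.219.128: no
  /20 35.166.16.0: no
  /21 15.142.64.0: no
  /0 0.0.0.0: MATCH
Selected: next-hop 122.252.8.73 via eth0 (matched /0)


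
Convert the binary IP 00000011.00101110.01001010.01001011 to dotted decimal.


00000011 = 3
00101110 = 46
01001010 = 74
01001011 = 75
IP: 3.46.74.75


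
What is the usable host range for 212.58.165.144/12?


Network: 212.48.0.0
Broadcast: 212.63.255.255
First usable = network + 1
Last usable = broadcast - 1
Range: 212.48.0.1 to 212.63.255.254


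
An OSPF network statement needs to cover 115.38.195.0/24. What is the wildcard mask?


Subnet mask: 255.255.255.0
Wildcard = 255.255.255.255 - subnet mask
255 - 255 = 0
255 - 255 = 0
255 - 255 = 0
255 - 0 = 255
Wildcard: 0.0.0.255


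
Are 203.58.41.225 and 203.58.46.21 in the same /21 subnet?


Mask: 255.255.248.0
203.58.41.225 AND mask = 203.58.40.0
203.58.46.21 AND mask = 203.58.40.0
Yes, same subnet (203.58.40.0)


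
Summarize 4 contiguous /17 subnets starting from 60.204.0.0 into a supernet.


Original prefix: /17
Number of subnets: 4 = 2^2
New prefix = 17 - 2 = 15
Supernet: 60.204.0.0/15


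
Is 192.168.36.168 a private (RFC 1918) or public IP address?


RFC 1918 private ranges:
  10.0.0.0/8 (10.0.0.0 - 10.255.255.255)
  172.16.0.0/12 (172.16.0.0 - 172.31.255.255)
  192.168.0.0/16 (192.168.0.0 - 192.168.255.255)
Private (in 192.168.0.0/16)


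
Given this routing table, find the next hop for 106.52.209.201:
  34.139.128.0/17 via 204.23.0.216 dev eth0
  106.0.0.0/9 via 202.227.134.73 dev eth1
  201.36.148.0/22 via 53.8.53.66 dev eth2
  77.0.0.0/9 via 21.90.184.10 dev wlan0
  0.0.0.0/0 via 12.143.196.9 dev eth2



Longest prefix match for 106.52.209.201:
  /17 34.139.128.0: no
  /9 106.0.0.0: MATCH
  /22 201.36.148.0: no
  /9 77.0.0.0: no
  /0 0.0.0.0: MATCH
Selected: next-hop 202.227.134.73 via eth1 (matched /9)


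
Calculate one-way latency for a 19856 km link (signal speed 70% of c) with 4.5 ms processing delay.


Speed = 0.7 * 3e5 km/s = 210000 km/s
Propagation delay = 19856 / 210000 = 0.0946 s = 94.5524 ms
Processing delay = 4.5 ms
Total one-way latency = 99.0524 ms


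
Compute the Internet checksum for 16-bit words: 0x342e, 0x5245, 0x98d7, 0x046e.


Sum all words (with carry folding):
+ 0x342e = 0x342e
+ 0x5245 = 0x8673
+ 0x98d7 = 0x1f4b
+ 0x046e = 0x23b9
One's complement: ~0x23b9
Checksum = 0xdc46


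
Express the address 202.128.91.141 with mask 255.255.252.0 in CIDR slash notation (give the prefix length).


Binary: 11111111.11111111.11111100.00000000
Count leading 1s
Prefix: /22


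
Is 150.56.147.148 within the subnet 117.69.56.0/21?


Subnet network: 117.69.56.0
Test IP AND mask: 150.56.144.0
No, 150.56.147.148 is not in 117.69.56.0/21


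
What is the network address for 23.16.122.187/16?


IP:   00010111.00010000.01111010.10111011
Mask: 11111111.11111111.00000000.00000000
AND operation:
Net:  00010111.00010000.00000000.00000000
Network: 23.16.0.0/16


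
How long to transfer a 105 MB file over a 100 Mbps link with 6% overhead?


Effective throughput = 100 * (1 - 6/100) = 94 Mbps
File size in Mb = 105 * 8 = 840 Mb
Time = 840 / 94
Time = 8.9362 seconds


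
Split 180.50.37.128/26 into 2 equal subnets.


New prefix = 26 + 1 = 27
Each subnet has 32 addresses
  180.50.37.128/27
  180.50.37.160/27
Subnets: 180.50.37.128/27, 180.50.37.160/27


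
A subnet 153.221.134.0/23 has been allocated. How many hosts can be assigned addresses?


Host bits = 32 - 23 = 9
Total addresses = 2^9 = 512
Usable = total - 2 (network and broadcast)
Usable hosts: 510


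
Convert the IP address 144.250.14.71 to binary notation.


144 = 10010000
250 = 11111010
14 = 00001110
71 = 01000111
Binary: 10010000.11111010.00001110.01000111


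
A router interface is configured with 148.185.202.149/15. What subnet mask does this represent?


/15 means 15 network bits, 17 host bits
Binary: 11111111111111100000000000000000
Mask: 255.254.0.0


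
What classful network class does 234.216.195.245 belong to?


First octet: 234
Binary: 11101010
1110xxxx -> Class D (224-239)
Class D (multicast), default mask N/A


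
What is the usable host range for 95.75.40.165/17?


Network: 95.75.0.0
Broadcast: 95.75.127.255
First usable = network + 1
Last usable = broadcast - 1
Range: 95.75.0.1 to 95.75.127.254


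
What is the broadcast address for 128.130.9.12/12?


Network: 128.128.0.0/12
Host bits = 20
Set all host bits to 1:
Broadcast: 128.143.255.255


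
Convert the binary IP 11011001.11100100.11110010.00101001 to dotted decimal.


11011001 = 217
11100100 = 228
11110010 = 242
00101001 = 41
IP: 217.228.242.41


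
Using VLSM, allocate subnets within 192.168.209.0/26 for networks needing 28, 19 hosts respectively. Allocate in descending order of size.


28 hosts -> /27 (30 usable): 192.168.209.0/27
19 hosts -> /27 (30 usable): 192.168.209.32/27
Allocation: 192.168.209.0/27 (28 hosts, 30 usable); 192.168.209.32/27 (19 hosts, 30 usable)


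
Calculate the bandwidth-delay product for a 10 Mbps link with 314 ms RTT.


BDP = bandwidth * RTT
= 10 Mbps * 314 ms
= 10 * 1e6 * 314 / 1000 bits
= 3140000 bits
= 392500 bytes
= 383.3008 KB
BDP = 3140000 bits (392500 bytes)


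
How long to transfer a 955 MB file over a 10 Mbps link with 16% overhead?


Effective throughput = 10 * (1 - 16/100) = 8.4 Mbps
File size in Mb = 955 * 8 = 7640 Mb
Time = 7640 / 8.4
Time = 909.5238 seconds


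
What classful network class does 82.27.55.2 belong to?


First octet: 82
Binary: 01010010
0xxxxxxx -> Class A (1-126)
Class A, default mask 255.0.0.0 (/8)


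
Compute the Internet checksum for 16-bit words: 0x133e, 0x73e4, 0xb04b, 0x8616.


Sum all words (with carry folding):
+ 0x133e = 0x133e
+ 0x73e4 = 0x8722
+ 0xb04b = 0x376e
+ 0x8616 = 0xbd84
One's complement: ~0xbd84
Checksum = 0x427b


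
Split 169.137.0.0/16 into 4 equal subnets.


New prefix = 16 + 2 = 18
Each subnet has 16384 addresses
  169.137.0.0/18
  169.137.64.0/18
  169.137.128.0/18
  169.137.192.0/18
Subnets: 169.137.0.0/18, 169.137.64.0/18, 169.137.128.0/18, 169.137.192.0/18


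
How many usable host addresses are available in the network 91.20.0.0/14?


Host bits = 32 - 14 = 18
Total addresses = 2^18 = 262144
Usable = total - 2 (network and broadcast)
Usable hosts: 262142


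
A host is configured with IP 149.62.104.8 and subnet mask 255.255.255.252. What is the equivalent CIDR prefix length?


Binary: 11111111.11111111.11111111.11111100
Count leading 1s
Prefix: /30


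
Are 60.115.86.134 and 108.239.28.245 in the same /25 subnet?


Mask: 255.255.255.128
60.115.86.134 AND mask = 60.115.86.128
108.239.28.245 AND mask = 108.239.28.128
No, different subnets (60.115.86.128 vs 108.239.28.128)


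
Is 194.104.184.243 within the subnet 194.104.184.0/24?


Subnet network: 194.104.184.0
Test IP AND mask: 194.104.184.0
Yes, 194.104.184.243 is in 194.104.184.0/24


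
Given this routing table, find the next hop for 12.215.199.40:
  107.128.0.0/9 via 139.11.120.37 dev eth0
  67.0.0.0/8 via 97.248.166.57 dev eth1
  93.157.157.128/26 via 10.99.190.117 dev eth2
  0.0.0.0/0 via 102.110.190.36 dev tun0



Longest prefix match for 12.215.199.40:
  /9 107.128.0.0: no
  /8 67.0.0.0: no
  /26 93.157.157.128: no
  /0 0.0.0.0: MATCH
Selected: next-hop 102.110.190.36 via tun0 (matched /0)


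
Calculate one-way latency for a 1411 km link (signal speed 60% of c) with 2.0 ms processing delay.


Speed = 0.6 * 3e5 km/s = 180000 km/s
Propagation delay = 1411 / 180000 = 0.0078 s = 7.8389 ms
Processing delay = 2.0 ms
Total one-way latency = 9.8389 ms


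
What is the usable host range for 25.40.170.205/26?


Network: 25.40.170.192
Broadcast: 25.40.170.255
First usable = network + 1
Last usable = broadcast - 1
Range: 25.40.170.193 to 25.40.170.254


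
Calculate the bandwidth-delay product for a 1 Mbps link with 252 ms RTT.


BDP = bandwidth * RTT
= 1 Mbps * 252 ms
= 1 * 1e6 * 252 / 1000 bits
= 252000 bits
= 31500 bytes
= 30.7617 KB
BDP = 252000 bits (31500 bytes)


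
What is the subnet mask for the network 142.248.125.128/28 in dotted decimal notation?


/28 means 28 network bits, 4 host bits
Binary: 11111111111111111111111111110000
Mask: 255.255.255.240


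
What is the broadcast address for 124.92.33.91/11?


Network: 124.64.0.0/11
Host bits = 21
Set all host bits to 1:
Broadcast: 124.95.255.255


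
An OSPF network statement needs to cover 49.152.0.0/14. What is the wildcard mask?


Subnet mask: 255.252.0.0
Wildcard = 255.255.255.255 - subnet mask
255 - 255 = 0
255 - 252 = 3
255 - 0 = 255
255 - 0 = 255
Wildcard: 0.3.255.255


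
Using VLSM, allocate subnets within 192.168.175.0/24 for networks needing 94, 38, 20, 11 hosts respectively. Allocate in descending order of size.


94 hosts -> /25 (126 usable): 192.168.175.0/25
38 hosts -> /26 (62 usable): 192.168.175.128/26
20 hosts -> /27 (30 usable): 192.168.175.192/27
11 hosts -> /28 (14 usable): 192.168.175.224/28
Allocation: 192.168.175.0/25 (94 hosts, 126 usable); 192.168.175.128/26 (38 hosts, 62 usable); 192.168.175.192/27 (20 hosts, 30 usable); 192.168.175.224/28 (11 hosts, 14 usable)


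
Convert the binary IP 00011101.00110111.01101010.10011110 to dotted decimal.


00011101 = 29
00110111 = 55
01101010 = 106
10011110 = 158
IP: 29.55.106.158


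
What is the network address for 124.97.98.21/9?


IP:   01111100.01100001.01100010.00010101
Mask: 11111111.10000000.00000000.00000000
AND operation:
Net:  01111100.00000000.00000000.00000000
Network: 124.0.0.0/9


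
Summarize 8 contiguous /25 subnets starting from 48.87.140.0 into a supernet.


Original prefix: /25
Number of subnets: 8 = 2^3
New prefix = 25 - 3 = 22
Supernet: 48.87.140.0/22


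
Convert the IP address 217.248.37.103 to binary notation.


217 = 11011001
248 = 11111000
37 = 00100101
103 = 01100111
Binary: 11011001.11111000.00100101.01100111


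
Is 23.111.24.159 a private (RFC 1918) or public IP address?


RFC 1918 private ranges:
  10.0.0.0/8 (10.0.0.0 - 10.255.255.255)
  172.16.0.0/12 (172.16.0.0 - 172.31.255.255)
  192.168.0.0/16 (192.168.0.0 - 192.168.255.255)
Public (not in any RFC 1918 range)


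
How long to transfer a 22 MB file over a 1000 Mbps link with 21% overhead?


Effective throughput = 1000 * (1 - 21/100) = 790 Mbps
File size in Mb = 22 * 8 = 176 Mb
Time = 176 / 790
Time = 0.2228 seconds


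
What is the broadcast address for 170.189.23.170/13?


Network: 170.184.0.0/13
Host bits = 19
Set all host bits to 1:
Broadcast: 170.191.255.255


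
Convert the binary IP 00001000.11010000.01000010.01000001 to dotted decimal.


00001000 = 8
11010000 = 208
01000010 = 66
01000001 = 65
IP: 8.208.66.65


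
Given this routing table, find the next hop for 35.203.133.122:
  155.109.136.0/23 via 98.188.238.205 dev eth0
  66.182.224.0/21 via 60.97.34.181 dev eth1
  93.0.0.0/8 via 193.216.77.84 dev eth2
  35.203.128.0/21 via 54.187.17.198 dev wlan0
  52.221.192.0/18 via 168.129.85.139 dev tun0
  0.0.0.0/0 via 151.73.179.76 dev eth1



Longest prefix match for 35.203.133.122:
  /23 155.109.136.0: no
  /21 66.182.224.0: no
  /8 93.0.0.0: no
  /21 35.203.128.0: MATCH
  /18 52.221.192.0: no
  /0 0.0.0.0: MATCH
Selected: next-hop 54.187.17.198 via wlan0 (matched /21)


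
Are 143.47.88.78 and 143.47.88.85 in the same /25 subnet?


Mask: 255.255.255.128
143.47.88.78 AND mask = 143.47.88.0
143.47.88.85 AND mask = 143.47.88.0
Yes, same subnet (143.47.88.0)


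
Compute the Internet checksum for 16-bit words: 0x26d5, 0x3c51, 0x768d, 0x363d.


Sum all words (with carry folding):
+ 0x26d5 = 0x26d5
+ 0x3c51 = 0x6326
+ 0x768d = 0xd9b3
+ 0x363d = 0x0ff1
One's complement: ~0x0ff1
Checksum = 0xf00e


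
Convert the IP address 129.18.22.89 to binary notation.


129 = 10000001
18 = 00010010
22 = 00010110
89 = 01011001
Binary: 10000001.00010010.00010110.01011001


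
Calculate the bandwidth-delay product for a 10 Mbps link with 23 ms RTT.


BDP = bandwidth * RTT
= 10 Mbps * 23 ms
= 10 * 1e6 * 23 / 1000 bits
= 230000 bits
= 28750 bytes
= 28.0762 KB
BDP = 230000 bits (28750 bytes)


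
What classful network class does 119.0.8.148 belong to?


First octet: 119
Binary: 01110111
0xxxxxxx -> Class A (1-126)
Class A, default mask 255.0.0.0 (/8)


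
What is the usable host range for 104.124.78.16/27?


Network: 104.124.78.0
Broadcast: 104.124.78.31
First usable = network + 1
Last usable = broadcast - 1
Range: 104.124.78.1 to 104.124.78.30


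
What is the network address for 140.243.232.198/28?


IP:   10001100.11110011.11101000.11000110
Mask: 11111111.11111111.11111111.11110000
AND operation:
Net:  10001100.11110011.11101000.11000000
Network: 140.243.232.192/28


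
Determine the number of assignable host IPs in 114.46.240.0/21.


Host bits = 32 - 21 = 11
Total addresses = 2^11 = 2048
Usable = total - 2 (network and broadcast)
Usable hosts: 2046


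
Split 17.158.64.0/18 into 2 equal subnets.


New prefix = 18 + 1 = 19
Each subnet has 8192 addresses
  17.158.64.0/19
  17.158.96.0/19
Subnets: 17.158.64.0/19, 17.158.96.0/19


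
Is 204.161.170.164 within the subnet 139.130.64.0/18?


Subnet network: 139.130.64.0
Test IP AND mask: 204.161.128.0
No, 204.161.170.164 is not in 139.130.64.0/18


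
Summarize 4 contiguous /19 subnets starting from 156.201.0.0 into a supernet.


Original prefix: /19
Number of subnets: 4 = 2^2
New prefix = 19 - 2 = 17
Supernet: 156.201.0.0/17


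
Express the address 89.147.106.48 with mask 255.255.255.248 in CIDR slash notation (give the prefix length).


Binary: 11111111.11111111.11111111.11111000
Count leading 1s
Prefix: /29


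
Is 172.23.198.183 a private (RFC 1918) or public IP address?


RFC 1918 private ranges:
  10.0.0.0/8 (10.0.0.0 - 10.255.255.255)
  172.16.0.0/12 (172.16.0.0 - 172.31.255.255)
  192.168.0.0/16 (192.168.0.0 - 192.168.255.255)
Private (in 172.16.0.0/12)


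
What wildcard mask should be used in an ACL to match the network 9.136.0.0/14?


Subnet mask: 255.252.0.0
Wildcard = 255.255.255.255 - subnet mask
255 - 255 = 0
255 - 252 = 3
255 - 0 = 255
255 - 0 = 255
Wildcard: 0.3.255.255


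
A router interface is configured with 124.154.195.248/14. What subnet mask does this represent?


/14 means 14 network bits, 18 host bits
Binary: 11111111111111000000000000000000
Mask: 255.252.0.0


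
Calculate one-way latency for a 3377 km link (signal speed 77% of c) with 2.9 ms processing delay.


Speed = 0.77 * 3e5 km/s = 231000 km/s
Propagation delay = 3377 / 231000 = 0.0146 s = 14.619 ms
Processing delay = 2.9 ms
Total one-way latency = 17.519 ms


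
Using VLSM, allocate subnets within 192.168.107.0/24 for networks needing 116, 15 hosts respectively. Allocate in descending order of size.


116 hosts -> /25 (126 usable): 192.168.107.0/25
15 hosts -> /27 (30 usable): 192.168.107.128/27
Allocation: 192.168.107.0/25 (116 hosts, 126 usable); 192.168.107.128/27 (15 hosts, 30 usable)


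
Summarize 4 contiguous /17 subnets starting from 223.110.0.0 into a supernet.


Original prefix: /17
Number of subnets: 4 = 2^2
New prefix = 17 - 2 = 15
Supernet: 223.110.0.0/15


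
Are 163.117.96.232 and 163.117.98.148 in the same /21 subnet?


Mask: 255.255.248.0
163.117.96.232 AND mask = 163.117.96.0
163.117.98.148 AND mask = 163.117.96.0
Yes, same subnet (163.117.96.0)


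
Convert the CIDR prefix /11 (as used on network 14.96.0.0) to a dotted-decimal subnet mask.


/11 means 11 network bits, 21 host bits
Binary: 11111111111000000000000000000000
Mask: 255.224.0.0


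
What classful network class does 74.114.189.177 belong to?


First octet: 74
Binary: 01001010
0xxxxxxx -> Class A (1-126)
Class A, default mask 255.0.0.0 (/8)


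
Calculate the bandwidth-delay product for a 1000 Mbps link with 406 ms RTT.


BDP = bandwidth * RTT
= 1000 Mbps * 406 ms
= 1000 * 1e6 * 406 / 1000 bits
= 406000000 bits
= 50750000 bytes
= 49560.5469 KB
BDP = 406000000 bits (50750000 bytes)


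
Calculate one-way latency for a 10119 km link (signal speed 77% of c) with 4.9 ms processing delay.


Speed = 0.77 * 3e5 km/s = 231000 km/s
Propagation delay = 10119 / 231000 = 0.0438 s = 43.8052 ms
Processing delay = 4.9 ms
Total one-way latency = 48.7052 ms


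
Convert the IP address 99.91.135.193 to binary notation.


99 = 01100011
91 = 01011011
135 = 10000111
193 = 11000001
Binary: 01100011.01011011.10000111.11000001


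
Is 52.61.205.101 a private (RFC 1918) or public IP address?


RFC 1918 private ranges:
  10.0.0.0/8 (10.0.0.0 - 10.255.255.255)
  172.16.0.0/12 (172.16.0.0 - 172.31.255.255)
  192.168.0.0/16 (192.168.0.0 - 192.168.255.255)
Public (not in any RFC 1918 range)


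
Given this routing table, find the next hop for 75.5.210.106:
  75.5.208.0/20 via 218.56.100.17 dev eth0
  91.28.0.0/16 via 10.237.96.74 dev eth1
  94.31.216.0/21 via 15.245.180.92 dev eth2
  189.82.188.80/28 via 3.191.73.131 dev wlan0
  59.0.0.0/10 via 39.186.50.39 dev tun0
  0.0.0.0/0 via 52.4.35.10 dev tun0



Longest prefix match for 75.5.210.106:
  /20 75.5.208.0: MATCH
  /16 91.28.0.0: no
  /21 94.31.216.0: no
  /28 189.82.188.80: no
  /10 59.0.0.0: no
  /0 0.0.0.0: MATCH
Selected: next-hop 218.56.100.17 via eth0 (matched /20)


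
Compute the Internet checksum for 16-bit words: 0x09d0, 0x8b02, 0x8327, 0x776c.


Sum all words (with carry folding):
+ 0x09d0 = 0x09d0
+ 0x8b02 = 0x94d2
+ 0x8327 = 0x17fa
+ 0x776c = 0x8f66
One's complement: ~0x8f66
Checksum = 0x7099


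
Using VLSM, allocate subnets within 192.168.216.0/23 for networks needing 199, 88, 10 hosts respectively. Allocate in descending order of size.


199 hosts -> /24 (254 usable): 192.168.216.0/24
88 hosts -> /25 (126 usable): 192.168.217.0/25
10 hosts -> /28 (14 usable): 192.168.217.128/28
Allocation: 192.168.216.0/24 (199 hosts, 254 usable); 192.168.217.0/25 (88 hosts, 126 usable); 192.168.217.128/28 (10 hosts, 14 usable)
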